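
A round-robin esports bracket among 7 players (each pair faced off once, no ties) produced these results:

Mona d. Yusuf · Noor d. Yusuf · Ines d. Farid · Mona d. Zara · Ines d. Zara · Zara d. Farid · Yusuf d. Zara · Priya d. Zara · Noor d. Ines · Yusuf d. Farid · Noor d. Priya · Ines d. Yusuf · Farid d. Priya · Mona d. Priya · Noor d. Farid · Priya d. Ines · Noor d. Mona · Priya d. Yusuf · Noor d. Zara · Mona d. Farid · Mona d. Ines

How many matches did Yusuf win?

Yusuf's results: beat Zara, Farid; lost to Ines, Mona, Noor, Priya.
That is 2 wins.

2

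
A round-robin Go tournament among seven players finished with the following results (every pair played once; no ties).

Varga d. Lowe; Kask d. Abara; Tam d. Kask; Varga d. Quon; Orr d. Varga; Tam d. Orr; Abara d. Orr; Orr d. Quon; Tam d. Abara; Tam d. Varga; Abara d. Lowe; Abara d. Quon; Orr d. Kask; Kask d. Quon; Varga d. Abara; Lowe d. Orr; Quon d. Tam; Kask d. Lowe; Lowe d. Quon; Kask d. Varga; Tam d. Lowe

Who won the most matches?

Win totals: Quon 1, Kask 4, Lowe 2, Orr 3, Varga 3, Tam 5, Abara 3.
Tam leads with 5 wins (next highest: 4).

Tam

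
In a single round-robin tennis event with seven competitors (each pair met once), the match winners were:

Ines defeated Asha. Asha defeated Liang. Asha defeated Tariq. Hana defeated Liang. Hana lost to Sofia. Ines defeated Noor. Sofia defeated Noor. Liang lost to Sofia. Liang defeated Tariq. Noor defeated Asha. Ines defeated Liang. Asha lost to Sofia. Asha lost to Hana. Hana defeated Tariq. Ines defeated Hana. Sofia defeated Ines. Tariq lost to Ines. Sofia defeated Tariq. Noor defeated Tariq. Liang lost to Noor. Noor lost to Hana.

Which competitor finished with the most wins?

Sofia

Win totals: Ines 5, Sofia 6, Noor 3, Asha 2, Hana 4, Tariq 0, Liang 1.
Sofia leads with 6 wins (next highest: 5).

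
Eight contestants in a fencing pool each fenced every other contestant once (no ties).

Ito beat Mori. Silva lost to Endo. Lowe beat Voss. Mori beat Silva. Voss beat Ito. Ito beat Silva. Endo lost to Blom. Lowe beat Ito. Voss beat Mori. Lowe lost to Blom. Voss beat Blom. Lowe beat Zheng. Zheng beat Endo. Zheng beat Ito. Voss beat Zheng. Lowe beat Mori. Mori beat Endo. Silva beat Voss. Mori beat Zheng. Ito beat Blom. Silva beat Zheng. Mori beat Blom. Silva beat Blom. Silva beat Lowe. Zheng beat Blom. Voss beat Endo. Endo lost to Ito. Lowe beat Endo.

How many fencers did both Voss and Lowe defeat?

Voss beat: Mori, Blom, Zheng, Ito, Endo.
Lowe beat: Mori, Zheng, Ito, Voss, Endo.
Both beat: Mori, Zheng, Ito, Endo — 4.

4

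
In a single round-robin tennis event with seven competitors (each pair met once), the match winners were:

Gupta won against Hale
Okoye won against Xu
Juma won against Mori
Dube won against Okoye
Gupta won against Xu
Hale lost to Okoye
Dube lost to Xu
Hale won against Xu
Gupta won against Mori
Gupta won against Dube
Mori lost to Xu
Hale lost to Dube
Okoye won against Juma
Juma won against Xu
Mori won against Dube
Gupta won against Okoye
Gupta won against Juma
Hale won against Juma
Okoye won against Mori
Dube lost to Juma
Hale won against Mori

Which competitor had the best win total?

Gupta

Win totals: Juma 3, Hale 3, Xu 2, Mori 1, Gupta 6, Okoye 4, Dube 2.
Gupta leads with 6 wins (next highest: 4).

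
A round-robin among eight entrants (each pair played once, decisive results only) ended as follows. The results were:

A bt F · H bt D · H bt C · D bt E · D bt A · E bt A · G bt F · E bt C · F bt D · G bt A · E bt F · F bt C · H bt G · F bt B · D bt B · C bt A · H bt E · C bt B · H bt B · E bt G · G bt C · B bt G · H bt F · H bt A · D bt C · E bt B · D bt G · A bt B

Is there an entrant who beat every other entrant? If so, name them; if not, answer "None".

H has 7 wins out of 7 opponents — a perfect record.

H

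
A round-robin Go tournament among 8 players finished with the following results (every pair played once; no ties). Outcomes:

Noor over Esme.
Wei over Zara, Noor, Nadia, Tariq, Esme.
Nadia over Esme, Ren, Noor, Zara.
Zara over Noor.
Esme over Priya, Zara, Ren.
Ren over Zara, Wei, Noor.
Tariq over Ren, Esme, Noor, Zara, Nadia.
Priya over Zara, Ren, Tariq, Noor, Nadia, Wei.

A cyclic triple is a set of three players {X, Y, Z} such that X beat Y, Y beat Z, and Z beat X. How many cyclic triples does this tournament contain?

Win totals: Wei 5, Zara 1, Nadia 4, Priya 6, Ren 3, Esme 3, Noor 1, Tariq 5.
A player with w wins dominates both others in C(w,2) triples; summing gives 10 + 0 + 6 + 15 + 3 + 3 + 0 + 10 = 47 transitive triples.
Total triples C(8,3) = 56, so cyclic triples = 56 − 47 = 9.

9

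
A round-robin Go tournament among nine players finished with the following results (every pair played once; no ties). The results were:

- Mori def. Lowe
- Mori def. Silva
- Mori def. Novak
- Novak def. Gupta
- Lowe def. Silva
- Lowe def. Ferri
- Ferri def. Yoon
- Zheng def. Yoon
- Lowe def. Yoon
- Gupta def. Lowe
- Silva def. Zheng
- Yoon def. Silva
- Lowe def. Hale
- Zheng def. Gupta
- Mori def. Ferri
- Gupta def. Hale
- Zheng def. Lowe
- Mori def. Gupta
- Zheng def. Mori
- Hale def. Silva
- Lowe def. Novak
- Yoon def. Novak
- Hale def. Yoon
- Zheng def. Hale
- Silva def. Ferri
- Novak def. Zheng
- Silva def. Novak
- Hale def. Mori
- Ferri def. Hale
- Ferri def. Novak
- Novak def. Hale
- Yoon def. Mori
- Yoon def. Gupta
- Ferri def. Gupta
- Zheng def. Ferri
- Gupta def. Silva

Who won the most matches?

Win totals: Mori 5, Silva 3, Zheng 6, Yoon 4, Hale 3, Novak 3, Lowe 5, Ferri 4, Gupta 3.
Zheng leads with 6 wins (next highest: 5).

Zheng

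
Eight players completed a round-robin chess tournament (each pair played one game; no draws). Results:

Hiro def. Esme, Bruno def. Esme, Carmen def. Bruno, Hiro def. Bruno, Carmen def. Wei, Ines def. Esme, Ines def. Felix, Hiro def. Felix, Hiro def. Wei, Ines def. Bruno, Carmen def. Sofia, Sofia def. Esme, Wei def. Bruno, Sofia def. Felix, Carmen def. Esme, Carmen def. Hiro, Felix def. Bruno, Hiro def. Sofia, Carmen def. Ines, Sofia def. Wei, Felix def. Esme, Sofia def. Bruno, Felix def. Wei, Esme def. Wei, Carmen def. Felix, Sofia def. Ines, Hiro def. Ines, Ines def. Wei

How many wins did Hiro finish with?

Hiro's results: beat Wei, Ines, Esme, Bruno, Felix, Sofia; lost to Carmen.
That is 6 wins.

6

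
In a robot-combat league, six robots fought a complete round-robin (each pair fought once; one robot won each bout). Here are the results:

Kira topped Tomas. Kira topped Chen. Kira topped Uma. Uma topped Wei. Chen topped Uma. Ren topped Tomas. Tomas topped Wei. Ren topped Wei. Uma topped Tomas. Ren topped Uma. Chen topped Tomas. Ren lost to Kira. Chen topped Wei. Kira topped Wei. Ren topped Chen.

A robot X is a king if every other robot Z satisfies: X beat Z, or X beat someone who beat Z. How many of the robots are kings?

1

Chen cannot reach Kira, Ren in two steps.
Kira reaches everyone (king).
Uma cannot reach Chen, Kira, Ren in two steps.
Ren cannot reach Kira in two steps.
Tomas cannot reach Chen, Kira, Uma, Ren in two steps.
Wei cannot reach Chen, Kira, Uma, Ren, Tomas in two steps.
Kings: Kira — 1.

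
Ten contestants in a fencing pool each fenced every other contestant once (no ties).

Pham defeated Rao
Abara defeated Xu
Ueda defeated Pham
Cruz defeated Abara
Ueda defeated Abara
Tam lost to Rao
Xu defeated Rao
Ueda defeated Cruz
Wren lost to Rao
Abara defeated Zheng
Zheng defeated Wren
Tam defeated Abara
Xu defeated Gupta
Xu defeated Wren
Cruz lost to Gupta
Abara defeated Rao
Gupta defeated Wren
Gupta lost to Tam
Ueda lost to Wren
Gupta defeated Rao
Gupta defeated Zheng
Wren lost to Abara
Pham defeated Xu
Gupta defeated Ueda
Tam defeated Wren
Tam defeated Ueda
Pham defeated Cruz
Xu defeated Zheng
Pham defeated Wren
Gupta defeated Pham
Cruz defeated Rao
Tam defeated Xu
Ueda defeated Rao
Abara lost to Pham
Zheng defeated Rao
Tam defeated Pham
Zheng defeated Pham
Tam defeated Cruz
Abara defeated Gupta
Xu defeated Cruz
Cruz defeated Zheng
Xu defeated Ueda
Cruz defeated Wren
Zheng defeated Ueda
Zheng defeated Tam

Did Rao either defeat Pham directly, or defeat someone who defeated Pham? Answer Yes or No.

Yes

Rao did not beat Pham directly.
Rao beat Wren, Tam. Of those, Tam beat Pham.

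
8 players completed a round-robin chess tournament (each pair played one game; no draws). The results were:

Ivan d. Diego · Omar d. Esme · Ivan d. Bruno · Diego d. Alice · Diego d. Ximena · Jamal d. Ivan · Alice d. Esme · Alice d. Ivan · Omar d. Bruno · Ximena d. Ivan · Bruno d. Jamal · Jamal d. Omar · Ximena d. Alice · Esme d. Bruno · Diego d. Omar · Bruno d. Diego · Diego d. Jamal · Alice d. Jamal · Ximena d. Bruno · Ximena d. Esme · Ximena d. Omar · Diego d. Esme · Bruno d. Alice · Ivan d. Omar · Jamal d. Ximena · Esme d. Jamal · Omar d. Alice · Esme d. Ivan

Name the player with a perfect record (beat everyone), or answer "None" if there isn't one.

None

Highest win total is Ximena with 5 (out of 7 possible).
Ximena lost to Diego, Jamal, so no player went undefeated.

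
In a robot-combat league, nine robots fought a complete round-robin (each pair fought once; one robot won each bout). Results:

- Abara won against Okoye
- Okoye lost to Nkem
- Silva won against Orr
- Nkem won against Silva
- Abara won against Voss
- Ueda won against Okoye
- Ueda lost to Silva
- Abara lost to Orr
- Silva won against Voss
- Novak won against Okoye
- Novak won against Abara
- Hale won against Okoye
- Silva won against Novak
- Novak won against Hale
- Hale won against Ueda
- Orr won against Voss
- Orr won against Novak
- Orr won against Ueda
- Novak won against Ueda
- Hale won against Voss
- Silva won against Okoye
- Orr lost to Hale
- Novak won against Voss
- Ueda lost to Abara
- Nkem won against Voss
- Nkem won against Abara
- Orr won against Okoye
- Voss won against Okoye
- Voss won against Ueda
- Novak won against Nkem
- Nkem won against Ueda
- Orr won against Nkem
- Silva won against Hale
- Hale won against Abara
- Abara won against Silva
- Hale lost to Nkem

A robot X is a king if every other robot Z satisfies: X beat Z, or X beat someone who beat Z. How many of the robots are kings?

5

Orr reaches everyone (king).
Abara cannot reach Nkem in two steps.
Okoye cannot reach Orr, Abara, Ueda, Voss, Silva, Hale, Nkem, Novak in two steps.
Ueda cannot reach Orr, Abara, Voss, Silva, Hale, Nkem, Novak in two steps.
Voss cannot reach Orr, Abara, Silva, Hale, Nkem, Novak in two steps.
Silva reaches everyone (king).
Hale reaches everyone (king).
Nkem reaches everyone (king).
Novak reaches everyone (king).
Kings: Orr, Silva, Hale, Nkem, Novak — 5.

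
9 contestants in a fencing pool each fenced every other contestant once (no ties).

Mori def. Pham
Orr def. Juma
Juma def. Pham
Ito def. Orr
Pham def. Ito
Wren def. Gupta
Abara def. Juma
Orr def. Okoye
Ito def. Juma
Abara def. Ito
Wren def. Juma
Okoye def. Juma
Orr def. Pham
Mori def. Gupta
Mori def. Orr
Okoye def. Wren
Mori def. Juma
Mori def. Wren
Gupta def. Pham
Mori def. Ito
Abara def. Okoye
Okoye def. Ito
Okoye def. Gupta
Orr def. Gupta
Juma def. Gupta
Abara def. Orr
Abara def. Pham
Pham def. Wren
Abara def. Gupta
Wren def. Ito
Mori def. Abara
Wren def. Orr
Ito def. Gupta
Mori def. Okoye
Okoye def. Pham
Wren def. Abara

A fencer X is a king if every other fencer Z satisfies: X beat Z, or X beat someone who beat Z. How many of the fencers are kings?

Ito cannot reach Abara, Wren, Mori in two steps.
Gupta cannot reach Abara, Orr, Juma, Okoye, Mori in two steps.
Abara cannot reach Mori in two steps.
Orr cannot reach Abara, Mori in two steps.
Juma cannot reach Abara, Orr, Okoye, Mori in two steps.
Wren cannot reach Mori in two steps.
Pham cannot reach Okoye, Mori in two steps.
Okoye cannot reach Mori in two steps.
Mori reaches everyone (king).
Kings: Mori — 1.

1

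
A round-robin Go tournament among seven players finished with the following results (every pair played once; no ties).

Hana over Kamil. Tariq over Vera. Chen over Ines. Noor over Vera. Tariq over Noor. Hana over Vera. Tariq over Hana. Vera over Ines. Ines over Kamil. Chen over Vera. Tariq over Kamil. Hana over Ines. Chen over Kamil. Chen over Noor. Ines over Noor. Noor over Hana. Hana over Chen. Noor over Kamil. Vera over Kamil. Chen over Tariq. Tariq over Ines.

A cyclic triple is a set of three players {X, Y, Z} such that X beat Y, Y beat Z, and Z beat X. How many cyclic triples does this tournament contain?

Win totals: Noor 3, Hana 4, Vera 2, Kamil 0, Ines 2, Tariq 5, Chen 5.
A player with w wins dominates both others in C(w,2) triples; summing gives 3 + 6 + 1 + 0 + 1 + 10 + 10 = 31 transitive triples.
Total triples C(7,3) = 35, so cyclic triples = 35 − 31 = 4.

4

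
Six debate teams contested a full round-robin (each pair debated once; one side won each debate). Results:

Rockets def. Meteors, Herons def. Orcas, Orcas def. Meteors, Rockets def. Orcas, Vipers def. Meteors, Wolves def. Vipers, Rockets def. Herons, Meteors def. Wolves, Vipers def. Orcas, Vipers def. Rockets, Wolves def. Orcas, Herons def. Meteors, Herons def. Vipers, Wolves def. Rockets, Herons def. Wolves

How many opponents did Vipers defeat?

3

Vipers' results: beat Meteors, Orcas, Rockets; lost to Herons, Wolves.
That is 3 wins.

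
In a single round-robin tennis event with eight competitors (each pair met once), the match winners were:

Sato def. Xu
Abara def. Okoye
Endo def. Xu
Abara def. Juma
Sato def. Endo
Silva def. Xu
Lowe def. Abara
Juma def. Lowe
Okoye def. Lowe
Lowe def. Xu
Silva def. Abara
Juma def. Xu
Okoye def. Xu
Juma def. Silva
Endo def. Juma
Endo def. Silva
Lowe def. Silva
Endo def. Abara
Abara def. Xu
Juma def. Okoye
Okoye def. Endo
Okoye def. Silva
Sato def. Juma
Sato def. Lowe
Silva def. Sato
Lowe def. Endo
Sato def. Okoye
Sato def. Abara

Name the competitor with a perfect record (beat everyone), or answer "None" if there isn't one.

Highest win total is Sato with 6 (out of 7 possible).
Sato lost to Silva, so no competitor went undefeated.

None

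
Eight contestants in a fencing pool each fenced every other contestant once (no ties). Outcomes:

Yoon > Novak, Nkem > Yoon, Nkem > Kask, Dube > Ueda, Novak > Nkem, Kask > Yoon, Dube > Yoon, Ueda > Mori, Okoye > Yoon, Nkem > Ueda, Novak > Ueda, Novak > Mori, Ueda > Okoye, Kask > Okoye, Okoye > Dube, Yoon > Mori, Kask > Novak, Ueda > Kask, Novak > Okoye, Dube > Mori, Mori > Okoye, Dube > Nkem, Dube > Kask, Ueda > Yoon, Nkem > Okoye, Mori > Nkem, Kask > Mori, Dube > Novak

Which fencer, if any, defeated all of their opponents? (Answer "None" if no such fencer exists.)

Highest win total is Dube with 6 (out of 7 possible).
Dube lost to Okoye, so no fencer went undefeated.

None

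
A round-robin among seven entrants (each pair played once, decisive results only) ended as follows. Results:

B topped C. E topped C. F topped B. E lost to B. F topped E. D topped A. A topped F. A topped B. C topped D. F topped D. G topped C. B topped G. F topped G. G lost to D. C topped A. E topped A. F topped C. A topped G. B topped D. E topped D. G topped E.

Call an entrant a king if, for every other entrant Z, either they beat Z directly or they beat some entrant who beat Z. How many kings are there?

4

A reaches everyone (king).
B cannot reach F in two steps.
C cannot reach E in two steps.
D reaches everyone (king).
E reaches everyone (king).
F reaches everyone (king).
G cannot reach B, F in two steps.
Kings: A, D, E, F — 4.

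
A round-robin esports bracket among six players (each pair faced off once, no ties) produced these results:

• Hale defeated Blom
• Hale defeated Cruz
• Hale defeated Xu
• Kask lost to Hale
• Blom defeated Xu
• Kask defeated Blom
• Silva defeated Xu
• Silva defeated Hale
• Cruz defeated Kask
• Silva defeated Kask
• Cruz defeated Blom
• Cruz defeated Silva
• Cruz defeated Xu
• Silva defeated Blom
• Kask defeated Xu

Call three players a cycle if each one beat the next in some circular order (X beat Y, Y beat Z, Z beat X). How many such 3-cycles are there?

Win totals: Hale 4, Kask 2, Xu 0, Cruz 4, Blom 1, Silva 4.
A player with w wins dominates both others in C(w,2) triples; summing gives 6 + 1 + 0 + 6 + 0 + 6 = 19 transitive triples.
Total triples C(6,3) = 20, so cyclic triples = 20 − 19 = 1.

1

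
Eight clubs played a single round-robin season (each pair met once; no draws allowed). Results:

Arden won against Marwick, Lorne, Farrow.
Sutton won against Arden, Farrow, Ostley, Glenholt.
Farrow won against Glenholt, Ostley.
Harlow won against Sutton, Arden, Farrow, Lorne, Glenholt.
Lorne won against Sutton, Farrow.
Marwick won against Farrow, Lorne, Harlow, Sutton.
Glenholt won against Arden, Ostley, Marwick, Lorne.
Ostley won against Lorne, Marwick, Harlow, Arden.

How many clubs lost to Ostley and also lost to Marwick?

Ostley beat: Arden, Marwick, Lorne, Harlow.
Marwick beat: Farrow, Lorne, Sutton, Harlow.
Both beat: Lorne, Harlow — 2.

2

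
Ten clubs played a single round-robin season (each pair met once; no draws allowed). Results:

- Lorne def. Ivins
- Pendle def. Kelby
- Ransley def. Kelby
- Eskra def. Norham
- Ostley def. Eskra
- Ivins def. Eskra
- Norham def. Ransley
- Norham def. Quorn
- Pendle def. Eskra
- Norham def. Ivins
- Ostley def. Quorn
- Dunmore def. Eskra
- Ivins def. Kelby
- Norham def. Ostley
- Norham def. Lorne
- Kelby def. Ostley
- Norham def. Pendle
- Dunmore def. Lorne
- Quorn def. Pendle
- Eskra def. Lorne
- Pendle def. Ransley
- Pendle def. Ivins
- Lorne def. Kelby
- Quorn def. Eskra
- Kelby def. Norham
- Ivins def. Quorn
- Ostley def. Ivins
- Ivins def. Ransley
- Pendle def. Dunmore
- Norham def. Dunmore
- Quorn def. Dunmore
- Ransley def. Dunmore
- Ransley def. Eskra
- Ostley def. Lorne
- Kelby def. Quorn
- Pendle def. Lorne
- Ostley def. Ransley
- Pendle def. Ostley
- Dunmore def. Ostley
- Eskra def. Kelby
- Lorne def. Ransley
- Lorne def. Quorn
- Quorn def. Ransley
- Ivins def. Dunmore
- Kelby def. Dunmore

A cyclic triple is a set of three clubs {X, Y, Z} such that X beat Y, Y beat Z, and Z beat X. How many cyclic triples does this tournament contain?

31

Win totals: Ivins 5, Ostley 5, Dunmore 3, Norham 7, Pendle 7, Ransley 3, Eskra 3, Kelby 4, Lorne 4, Quorn 4.
A club with w wins dominates both others in C(w,2) triples; summing gives 10 + 10 + 3 + 21 + 21 + 3 + 3 + 6 + 6 + 6 = 89 transitive triples.
Total triples C(10,3) = 120, so cyclic triples = 120 − 89 = 31.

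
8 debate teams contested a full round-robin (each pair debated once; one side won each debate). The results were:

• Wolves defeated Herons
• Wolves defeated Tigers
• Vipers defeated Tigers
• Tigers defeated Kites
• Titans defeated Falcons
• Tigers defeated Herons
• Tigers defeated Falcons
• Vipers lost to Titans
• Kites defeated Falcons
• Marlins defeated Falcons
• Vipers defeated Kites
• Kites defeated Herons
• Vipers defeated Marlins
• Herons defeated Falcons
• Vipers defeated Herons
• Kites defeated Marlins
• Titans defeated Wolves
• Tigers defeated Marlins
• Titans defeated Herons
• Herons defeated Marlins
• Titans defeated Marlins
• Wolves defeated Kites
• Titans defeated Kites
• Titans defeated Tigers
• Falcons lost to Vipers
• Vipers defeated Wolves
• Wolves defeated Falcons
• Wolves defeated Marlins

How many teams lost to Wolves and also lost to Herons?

2

Wolves beat: Herons, Falcons, Kites, Marlins, Tigers.
Herons beat: Falcons, Marlins.
Both beat: Falcons, Marlins — 2.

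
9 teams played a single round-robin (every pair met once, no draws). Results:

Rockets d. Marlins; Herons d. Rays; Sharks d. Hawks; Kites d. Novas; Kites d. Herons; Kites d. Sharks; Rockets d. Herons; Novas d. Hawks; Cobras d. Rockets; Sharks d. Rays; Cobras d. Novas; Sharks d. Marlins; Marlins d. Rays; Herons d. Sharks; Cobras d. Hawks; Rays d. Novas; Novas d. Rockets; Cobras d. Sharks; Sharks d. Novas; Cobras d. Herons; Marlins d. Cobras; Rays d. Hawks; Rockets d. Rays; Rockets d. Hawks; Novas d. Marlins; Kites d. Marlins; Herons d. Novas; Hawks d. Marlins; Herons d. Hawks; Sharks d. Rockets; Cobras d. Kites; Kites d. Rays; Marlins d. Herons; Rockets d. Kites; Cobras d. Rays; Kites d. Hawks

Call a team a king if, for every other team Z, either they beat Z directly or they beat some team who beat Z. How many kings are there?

Kites reaches everyone (king).
Cobras reaches everyone (king).
Rockets reaches everyone (king).
Marlins reaches everyone (king).
Hawks cannot reach Kites, Rockets, Novas, Sharks in two steps.
Rays cannot reach Kites, Cobras, Herons, Sharks in two steps.
Herons cannot reach Kites, Cobras in two steps.
Novas cannot reach Sharks in two steps.
Sharks reaches everyone (king).
Kings: Kites, Cobras, Rockets, Marlins, Sharks — 5.

5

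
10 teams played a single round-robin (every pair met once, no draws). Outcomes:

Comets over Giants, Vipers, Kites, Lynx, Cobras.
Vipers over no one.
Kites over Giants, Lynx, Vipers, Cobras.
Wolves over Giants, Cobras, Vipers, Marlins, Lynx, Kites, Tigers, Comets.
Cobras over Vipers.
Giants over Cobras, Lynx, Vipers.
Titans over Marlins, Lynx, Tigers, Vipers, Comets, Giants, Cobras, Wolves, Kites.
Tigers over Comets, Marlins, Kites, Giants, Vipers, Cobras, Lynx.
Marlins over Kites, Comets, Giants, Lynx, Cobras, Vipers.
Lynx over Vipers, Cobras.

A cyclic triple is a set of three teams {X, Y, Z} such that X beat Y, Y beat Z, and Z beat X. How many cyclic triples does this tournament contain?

0

Win totals: Vipers 0, Lynx 2, Titans 9, Cobras 1, Tigers 7, Kites 4, Wolves 8, Comets 5, Marlins 6, Giants 3.
A team with w wins dominates both others in C(w,2) triples; summing gives 0 + 1 + 36 + 0 + 21 + 6 + 28 + 10 + 15 + 3 = 120 transitive triples.
Total triples C(10,3) = 120, so cyclic triples = 120 − 120 = 0.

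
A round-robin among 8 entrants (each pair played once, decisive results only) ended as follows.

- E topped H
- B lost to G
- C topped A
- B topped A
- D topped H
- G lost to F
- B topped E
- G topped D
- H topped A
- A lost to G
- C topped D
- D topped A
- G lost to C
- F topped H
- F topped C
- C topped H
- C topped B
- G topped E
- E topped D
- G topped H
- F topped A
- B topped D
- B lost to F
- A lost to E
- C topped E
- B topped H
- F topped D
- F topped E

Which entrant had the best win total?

F

Win totals: A 0, B 4, C 6, D 2, E 3, F 7, G 5, H 1.
F leads with 7 wins (next highest: 6).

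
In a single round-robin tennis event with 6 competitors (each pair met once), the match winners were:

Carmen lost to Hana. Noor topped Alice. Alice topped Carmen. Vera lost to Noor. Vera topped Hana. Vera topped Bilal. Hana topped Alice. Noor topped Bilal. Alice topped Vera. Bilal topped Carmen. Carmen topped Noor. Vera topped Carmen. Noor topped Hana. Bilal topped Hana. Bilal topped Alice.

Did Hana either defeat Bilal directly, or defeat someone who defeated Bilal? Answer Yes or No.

No

Hana did not beat Bilal directly.
Hana beat Carmen, Alice, but each of them lost to Bilal. No two-step path.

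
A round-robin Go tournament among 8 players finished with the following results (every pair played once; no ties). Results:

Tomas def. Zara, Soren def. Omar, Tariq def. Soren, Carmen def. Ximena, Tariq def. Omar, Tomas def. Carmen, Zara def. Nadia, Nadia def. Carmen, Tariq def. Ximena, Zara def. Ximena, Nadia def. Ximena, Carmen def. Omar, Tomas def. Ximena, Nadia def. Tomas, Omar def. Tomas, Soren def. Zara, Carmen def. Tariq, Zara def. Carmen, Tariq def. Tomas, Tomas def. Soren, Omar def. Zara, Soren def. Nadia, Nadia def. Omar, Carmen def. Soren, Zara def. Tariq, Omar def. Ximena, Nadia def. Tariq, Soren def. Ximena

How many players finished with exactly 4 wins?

Win totals: Carmen 4, Zara 4, Nadia 5, Soren 4, Tariq 4, Ximena 0, Tomas 4, Omar 3.
Exactly 4: Carmen, Zara, Soren, Tariq, Tomas — 5 players.

5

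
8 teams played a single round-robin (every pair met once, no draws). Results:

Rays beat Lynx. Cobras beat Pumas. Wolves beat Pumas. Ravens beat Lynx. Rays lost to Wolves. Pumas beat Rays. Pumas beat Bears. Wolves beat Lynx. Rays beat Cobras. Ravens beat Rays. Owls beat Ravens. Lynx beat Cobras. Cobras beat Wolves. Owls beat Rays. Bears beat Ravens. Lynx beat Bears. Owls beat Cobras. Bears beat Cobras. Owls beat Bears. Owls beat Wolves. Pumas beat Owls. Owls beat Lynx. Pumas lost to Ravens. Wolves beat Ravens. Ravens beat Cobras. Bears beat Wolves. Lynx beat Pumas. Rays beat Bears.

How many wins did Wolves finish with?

4

Wolves' results: beat Lynx, Rays, Ravens, Pumas; lost to Bears, Cobras, Owls.
That is 4 wins.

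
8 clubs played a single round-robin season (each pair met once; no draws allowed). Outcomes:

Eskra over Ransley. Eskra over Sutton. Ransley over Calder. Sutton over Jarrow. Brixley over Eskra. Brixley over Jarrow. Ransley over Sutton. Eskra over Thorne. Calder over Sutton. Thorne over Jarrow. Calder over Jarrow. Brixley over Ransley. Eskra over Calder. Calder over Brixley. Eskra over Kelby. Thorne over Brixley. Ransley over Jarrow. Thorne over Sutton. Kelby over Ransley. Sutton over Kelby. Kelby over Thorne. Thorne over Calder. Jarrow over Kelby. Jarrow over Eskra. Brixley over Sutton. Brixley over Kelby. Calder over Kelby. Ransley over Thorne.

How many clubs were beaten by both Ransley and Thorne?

Ransley beat: Jarrow, Thorne, Sutton, Calder.
Thorne beat: Jarrow, Sutton, Calder, Brixley.
Both beat: Jarrow, Sutton, Calder — 3.

3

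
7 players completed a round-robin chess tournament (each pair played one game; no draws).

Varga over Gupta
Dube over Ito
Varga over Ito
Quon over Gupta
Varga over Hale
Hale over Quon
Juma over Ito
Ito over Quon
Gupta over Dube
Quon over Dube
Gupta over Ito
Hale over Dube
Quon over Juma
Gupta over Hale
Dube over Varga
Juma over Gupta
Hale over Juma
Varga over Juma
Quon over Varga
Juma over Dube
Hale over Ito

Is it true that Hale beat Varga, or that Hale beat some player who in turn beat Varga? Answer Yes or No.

Yes

Hale did not beat Varga directly.
Hale beat Quon, Juma, Dube, Ito. Of those, Quon beat Varga.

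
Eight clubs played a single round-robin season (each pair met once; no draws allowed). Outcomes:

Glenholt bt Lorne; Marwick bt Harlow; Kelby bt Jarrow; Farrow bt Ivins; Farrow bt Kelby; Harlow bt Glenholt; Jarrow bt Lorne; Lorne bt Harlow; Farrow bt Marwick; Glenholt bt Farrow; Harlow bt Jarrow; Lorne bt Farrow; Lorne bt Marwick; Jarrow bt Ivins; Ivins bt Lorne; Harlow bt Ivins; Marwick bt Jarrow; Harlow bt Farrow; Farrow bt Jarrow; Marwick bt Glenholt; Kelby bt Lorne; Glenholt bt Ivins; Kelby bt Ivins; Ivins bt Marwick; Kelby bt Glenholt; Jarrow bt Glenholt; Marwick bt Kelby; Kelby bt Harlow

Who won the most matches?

Kelby

Win totals: Farrow 4, Ivins 2, Kelby 5, Harlow 4, Jarrow 3, Marwick 4, Lorne 3, Glenholt 3.
Kelby leads with 5 wins (next highest: 4).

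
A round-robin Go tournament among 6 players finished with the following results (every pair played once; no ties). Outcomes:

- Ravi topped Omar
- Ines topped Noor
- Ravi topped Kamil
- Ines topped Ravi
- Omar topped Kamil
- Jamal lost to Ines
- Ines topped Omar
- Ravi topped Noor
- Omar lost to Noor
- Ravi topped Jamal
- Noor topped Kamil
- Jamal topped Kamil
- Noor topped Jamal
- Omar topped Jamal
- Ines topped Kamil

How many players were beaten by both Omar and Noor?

2

Omar beat: Jamal, Kamil.
Noor beat: Jamal, Kamil, Omar.
Both beat: Jamal, Kamil — 2.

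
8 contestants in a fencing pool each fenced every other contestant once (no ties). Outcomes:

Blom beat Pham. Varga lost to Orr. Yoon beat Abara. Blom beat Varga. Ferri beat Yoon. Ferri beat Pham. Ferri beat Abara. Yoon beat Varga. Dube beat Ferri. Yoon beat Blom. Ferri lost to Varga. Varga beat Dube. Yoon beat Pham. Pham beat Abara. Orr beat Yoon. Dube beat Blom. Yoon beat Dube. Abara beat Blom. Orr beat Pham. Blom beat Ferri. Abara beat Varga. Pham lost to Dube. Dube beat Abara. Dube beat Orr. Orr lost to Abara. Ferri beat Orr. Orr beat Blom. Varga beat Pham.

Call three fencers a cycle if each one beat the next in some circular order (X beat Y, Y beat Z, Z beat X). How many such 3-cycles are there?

15

Win totals: Ferri 4, Varga 3, Dube 5, Orr 4, Yoon 5, Abara 3, Pham 1, Blom 3.
A fencer with w wins dominates both others in C(w,2) triples; summing gives 6 + 3 + 10 + 6 + 10 + 3 + 0 + 3 = 41 transitive triples.
Total triples C(8,3) = 56, so cyclic triples = 56 − 41 = 15.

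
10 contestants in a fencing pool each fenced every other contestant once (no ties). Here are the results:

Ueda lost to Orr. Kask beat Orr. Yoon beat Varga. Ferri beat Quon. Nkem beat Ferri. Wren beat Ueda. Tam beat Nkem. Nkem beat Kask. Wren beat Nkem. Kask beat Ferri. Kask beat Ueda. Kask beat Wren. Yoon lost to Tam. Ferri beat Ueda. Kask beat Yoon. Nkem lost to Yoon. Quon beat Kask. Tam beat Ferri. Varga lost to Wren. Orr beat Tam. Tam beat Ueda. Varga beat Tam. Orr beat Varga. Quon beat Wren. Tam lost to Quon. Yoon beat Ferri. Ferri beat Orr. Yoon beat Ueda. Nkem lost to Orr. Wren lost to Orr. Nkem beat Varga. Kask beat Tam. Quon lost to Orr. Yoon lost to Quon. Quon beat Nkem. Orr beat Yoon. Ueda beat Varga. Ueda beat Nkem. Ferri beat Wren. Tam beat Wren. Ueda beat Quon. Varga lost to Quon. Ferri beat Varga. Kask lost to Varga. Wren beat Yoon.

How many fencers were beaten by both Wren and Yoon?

Wren beat: Yoon, Nkem, Ueda, Varga.
Yoon beat: Ferri, Nkem, Ueda, Varga.
Both beat: Nkem, Ueda, Varga — 3.

3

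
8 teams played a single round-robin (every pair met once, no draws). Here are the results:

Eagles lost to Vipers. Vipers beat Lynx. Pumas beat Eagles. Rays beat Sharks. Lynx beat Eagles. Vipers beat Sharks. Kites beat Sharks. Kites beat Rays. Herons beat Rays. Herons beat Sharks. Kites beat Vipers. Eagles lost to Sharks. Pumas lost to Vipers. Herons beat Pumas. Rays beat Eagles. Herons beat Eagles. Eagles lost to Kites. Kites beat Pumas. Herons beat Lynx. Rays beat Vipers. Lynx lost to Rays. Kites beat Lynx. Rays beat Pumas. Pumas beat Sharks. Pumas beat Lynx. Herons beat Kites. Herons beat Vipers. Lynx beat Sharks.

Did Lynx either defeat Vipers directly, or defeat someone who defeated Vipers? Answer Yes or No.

No

Lynx did not beat Vipers directly.
Lynx beat Sharks, Eagles, but each of them lost to Vipers. No two-step path.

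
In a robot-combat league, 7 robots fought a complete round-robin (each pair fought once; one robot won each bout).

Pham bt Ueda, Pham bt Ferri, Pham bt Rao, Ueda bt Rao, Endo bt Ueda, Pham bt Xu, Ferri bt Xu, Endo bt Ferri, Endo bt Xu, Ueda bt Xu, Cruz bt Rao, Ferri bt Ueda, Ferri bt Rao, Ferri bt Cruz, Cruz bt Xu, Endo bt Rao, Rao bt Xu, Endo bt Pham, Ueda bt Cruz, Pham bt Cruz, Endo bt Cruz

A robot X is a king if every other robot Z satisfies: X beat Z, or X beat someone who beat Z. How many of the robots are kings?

Cruz cannot reach Endo, Ferri, Pham, Ueda in two steps.
Xu cannot reach Cruz, Endo, Rao, Ferri, Pham, Ueda in two steps.
Endo reaches everyone (king).
Rao cannot reach Cruz, Endo, Ferri, Pham, Ueda in two steps.
Ferri cannot reach Endo, Pham in two steps.
Pham cannot reach Endo in two steps.
Ueda cannot reach Endo, Ferri, Pham in two steps.
Kings: Endo — 1.

1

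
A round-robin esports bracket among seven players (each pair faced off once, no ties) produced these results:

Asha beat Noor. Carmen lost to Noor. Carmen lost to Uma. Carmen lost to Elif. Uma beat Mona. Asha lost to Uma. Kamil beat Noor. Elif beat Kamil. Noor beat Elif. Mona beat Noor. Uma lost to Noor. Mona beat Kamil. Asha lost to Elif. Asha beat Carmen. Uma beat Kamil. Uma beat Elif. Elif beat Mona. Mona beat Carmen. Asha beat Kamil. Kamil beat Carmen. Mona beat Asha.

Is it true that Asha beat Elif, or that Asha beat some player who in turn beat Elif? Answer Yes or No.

Asha did not beat Elif directly.
Asha beat Carmen, Kamil, Noor. Of those, Noor beat Elif.

Yes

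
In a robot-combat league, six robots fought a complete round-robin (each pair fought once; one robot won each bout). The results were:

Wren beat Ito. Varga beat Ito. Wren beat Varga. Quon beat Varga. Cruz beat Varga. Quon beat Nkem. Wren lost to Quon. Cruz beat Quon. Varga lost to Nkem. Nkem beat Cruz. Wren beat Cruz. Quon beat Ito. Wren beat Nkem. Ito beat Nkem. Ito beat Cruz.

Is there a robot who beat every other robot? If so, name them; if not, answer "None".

None

Highest win total is Wren with 4 (out of 5 possible).
Wren lost to Quon, so no robot went undefeated.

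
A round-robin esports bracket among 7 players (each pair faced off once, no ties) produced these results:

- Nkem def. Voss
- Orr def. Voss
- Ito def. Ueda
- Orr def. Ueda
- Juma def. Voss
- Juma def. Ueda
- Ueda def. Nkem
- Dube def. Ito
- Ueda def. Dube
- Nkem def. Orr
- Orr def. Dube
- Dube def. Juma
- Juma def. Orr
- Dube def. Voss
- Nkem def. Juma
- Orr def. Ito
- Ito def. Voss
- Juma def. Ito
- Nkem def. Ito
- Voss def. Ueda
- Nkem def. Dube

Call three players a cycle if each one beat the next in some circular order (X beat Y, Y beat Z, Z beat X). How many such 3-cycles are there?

Win totals: Nkem 5, Dube 3, Juma 4, Ueda 2, Orr 4, Voss 1, Ito 2.
A player with w wins dominates both others in C(w,2) triples; summing gives 10 + 3 + 6 + 1 + 6 + 0 + 1 = 27 transitive triples.
Total triples C(7,3) = 35, so cyclic triples = 35 − 27 = 8.

8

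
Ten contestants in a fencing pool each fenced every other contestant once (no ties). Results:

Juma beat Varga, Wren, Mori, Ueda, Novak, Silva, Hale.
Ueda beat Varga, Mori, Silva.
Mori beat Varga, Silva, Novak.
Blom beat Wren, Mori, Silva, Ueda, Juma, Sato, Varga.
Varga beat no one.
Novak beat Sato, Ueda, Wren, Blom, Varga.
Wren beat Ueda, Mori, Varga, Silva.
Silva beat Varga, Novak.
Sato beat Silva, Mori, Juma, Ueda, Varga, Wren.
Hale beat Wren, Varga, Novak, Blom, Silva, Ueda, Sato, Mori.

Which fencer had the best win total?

Win totals: Varga 0, Silva 2, Sato 6, Blom 7, Mori 3, Juma 7, Wren 4, Hale 8, Novak 5, Ueda 3.
Hale leads with 8 wins (next highest: 7).

Hale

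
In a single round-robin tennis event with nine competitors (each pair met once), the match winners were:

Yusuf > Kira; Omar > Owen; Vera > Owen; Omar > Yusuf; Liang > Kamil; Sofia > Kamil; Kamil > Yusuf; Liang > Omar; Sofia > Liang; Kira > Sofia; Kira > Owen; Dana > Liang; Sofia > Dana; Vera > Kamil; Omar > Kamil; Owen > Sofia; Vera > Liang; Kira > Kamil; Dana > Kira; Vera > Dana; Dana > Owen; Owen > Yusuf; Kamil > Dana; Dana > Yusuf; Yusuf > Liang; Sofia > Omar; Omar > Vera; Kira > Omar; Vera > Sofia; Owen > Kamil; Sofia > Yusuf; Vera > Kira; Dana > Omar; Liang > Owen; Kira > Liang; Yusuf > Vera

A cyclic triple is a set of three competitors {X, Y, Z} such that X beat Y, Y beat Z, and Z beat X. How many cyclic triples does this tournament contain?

23

Win totals: Owen 3, Liang 3, Dana 5, Omar 4, Kamil 2, Vera 6, Yusuf 3, Kira 5, Sofia 5.
A competitor with w wins dominates both others in C(w,2) triples; summing gives 3 + 3 + 10 + 6 + 1 + 15 + 3 + 10 + 10 = 61 transitive triples.
Total triples C(9,3) = 84, so cyclic triples = 84 − 61 = 23.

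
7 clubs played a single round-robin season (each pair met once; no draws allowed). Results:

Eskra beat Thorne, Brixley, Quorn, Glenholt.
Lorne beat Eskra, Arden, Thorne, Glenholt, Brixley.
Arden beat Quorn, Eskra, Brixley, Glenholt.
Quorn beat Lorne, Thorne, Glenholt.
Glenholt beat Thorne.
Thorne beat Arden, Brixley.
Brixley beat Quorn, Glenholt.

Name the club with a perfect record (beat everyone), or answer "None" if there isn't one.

None

Highest win total is Lorne with 5 (out of 6 possible).
Lorne lost to Quorn, so no club went undefeated.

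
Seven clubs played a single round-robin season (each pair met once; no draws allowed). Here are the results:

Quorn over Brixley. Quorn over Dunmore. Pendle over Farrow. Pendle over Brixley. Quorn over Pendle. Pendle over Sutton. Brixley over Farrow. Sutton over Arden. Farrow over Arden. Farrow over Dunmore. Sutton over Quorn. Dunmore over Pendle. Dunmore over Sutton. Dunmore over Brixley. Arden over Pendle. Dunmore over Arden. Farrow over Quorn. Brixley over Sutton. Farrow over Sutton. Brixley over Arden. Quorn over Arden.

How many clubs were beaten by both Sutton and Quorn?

1

Sutton beat: Quorn, Arden.
Quorn beat: Brixley, Pendle, Dunmore, Arden.
Both beat: Arden — 1.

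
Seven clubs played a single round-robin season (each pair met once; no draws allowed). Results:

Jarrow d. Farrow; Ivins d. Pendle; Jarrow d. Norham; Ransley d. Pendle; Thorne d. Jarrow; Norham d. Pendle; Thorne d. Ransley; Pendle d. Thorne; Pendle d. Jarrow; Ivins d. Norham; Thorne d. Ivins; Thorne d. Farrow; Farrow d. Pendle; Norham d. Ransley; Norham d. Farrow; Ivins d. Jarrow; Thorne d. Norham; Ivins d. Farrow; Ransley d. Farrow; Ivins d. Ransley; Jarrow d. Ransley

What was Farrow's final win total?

Farrow's results: beat Pendle; lost to Ransley, Norham, Thorne, Jarrow, Ivins.
That is 1 win.

1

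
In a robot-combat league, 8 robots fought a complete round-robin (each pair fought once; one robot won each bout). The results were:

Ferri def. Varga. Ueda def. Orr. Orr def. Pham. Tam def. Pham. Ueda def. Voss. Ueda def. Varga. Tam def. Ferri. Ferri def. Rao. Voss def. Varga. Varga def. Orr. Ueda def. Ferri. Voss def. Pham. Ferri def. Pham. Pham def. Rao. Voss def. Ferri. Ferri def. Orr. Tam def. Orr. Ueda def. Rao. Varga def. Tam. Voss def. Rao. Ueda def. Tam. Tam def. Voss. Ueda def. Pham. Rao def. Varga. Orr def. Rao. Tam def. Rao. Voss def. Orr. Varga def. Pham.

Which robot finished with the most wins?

Ueda

Win totals: Voss 5, Varga 3, Ferri 4, Rao 1, Pham 1, Tam 5, Ueda 7, Orr 2.
Ueda leads with 7 wins (next highest: 5).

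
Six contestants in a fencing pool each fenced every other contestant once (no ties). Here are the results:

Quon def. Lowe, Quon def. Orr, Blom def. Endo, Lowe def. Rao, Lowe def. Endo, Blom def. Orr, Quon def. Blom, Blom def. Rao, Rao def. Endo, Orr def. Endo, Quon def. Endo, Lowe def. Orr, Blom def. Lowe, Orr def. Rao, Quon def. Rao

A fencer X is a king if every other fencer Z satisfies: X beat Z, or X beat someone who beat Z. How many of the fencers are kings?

1

Lowe cannot reach Blom, Quon in two steps.
Rao cannot reach Lowe, Orr, Blom, Quon in two steps.
Orr cannot reach Lowe, Blom, Quon in two steps.
Blom cannot reach Quon in two steps.
Quon reaches everyone (king).
Endo cannot reach Lowe, Rao, Orr, Blom, Quon in two steps.
Kings: Quon — 1.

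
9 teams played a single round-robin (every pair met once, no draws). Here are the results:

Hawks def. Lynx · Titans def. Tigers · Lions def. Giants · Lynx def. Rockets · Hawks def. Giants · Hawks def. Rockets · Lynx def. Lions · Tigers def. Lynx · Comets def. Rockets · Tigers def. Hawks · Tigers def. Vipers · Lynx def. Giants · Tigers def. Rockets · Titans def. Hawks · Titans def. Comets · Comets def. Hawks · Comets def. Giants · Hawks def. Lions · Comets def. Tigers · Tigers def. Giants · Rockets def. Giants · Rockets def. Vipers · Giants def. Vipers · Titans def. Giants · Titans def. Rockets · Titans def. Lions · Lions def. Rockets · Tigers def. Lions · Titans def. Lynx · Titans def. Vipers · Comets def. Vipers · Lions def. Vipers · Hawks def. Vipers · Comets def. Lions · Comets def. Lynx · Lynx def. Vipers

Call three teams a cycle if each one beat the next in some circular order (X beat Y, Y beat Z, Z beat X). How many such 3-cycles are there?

0

Win totals: Lions 3, Giants 1, Titans 8, Comets 7, Tigers 6, Rockets 2, Vipers 0, Hawks 5, Lynx 4.
A team with w wins dominates both others in C(w,2) triples; summing gives 3 + 0 + 28 + 21 + 15 + 1 + 0 + 10 + 6 = 84 transitive triples.
Total triples C(9,3) = 84, so cyclic triples = 84 − 84 = 0.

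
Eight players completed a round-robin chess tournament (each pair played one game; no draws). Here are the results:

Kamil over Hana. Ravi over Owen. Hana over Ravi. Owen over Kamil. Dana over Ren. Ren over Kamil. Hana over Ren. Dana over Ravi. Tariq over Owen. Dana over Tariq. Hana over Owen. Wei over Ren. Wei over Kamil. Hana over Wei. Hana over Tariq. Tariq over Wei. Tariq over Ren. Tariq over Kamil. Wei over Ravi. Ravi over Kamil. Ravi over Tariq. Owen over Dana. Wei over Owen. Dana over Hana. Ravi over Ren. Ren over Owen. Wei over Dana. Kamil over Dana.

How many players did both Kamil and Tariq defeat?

0

Kamil beat: Dana, Hana.
Tariq beat: Owen, Ren, Kamil, Wei.
No one was beaten by both.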